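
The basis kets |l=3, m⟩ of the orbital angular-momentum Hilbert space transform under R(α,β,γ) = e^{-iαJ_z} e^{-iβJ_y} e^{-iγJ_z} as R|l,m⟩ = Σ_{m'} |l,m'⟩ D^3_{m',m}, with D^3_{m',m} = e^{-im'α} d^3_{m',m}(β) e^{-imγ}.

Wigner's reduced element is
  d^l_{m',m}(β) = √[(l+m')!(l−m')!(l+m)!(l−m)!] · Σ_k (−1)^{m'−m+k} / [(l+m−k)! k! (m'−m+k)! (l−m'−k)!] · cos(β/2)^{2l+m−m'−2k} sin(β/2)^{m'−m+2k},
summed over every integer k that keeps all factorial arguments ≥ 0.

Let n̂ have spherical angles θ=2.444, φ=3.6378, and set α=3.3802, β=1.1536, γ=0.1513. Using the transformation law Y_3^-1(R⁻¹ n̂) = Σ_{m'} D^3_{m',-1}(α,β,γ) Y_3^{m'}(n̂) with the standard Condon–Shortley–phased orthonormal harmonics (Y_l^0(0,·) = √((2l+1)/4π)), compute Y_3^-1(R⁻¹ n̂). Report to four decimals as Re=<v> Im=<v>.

Re=-0.2088 Im=0.0039

Need the full column D^3_{m',-1} for m'=−3..3 at α=3.3802, β=1.1536, γ=0.1513.
cos(β/2)=0.838212, sin(β/2)=0.545344
d^3_{-3,-1}: single k=2 term ⇒ +0.568595;  D = -0.367894-0.433537i
d^3_{-2,-1}: k∈[1..2] ⇒ +0.713576 -0.604094 = +0.109482;  D = +0.088561+0.064370i
d^3_{-1,-1}: k∈[0..2] ⇒ +0.346835 -1.174485 +0.372857 = -0.454792;  D = +0.420657+0.172868i
d^3_{0,-1}: k∈[0..2] ⇒ -0.781684 +0.992627 -0.140055 = +0.070889;  D = +0.070079+0.010685i
d^3_{1,-1}: k∈[0..2] ⇒ +0.880864 -0.497143 +0.026304 = +0.410025;  D = -0.408463+0.035753i
d^3_{2,-1}: k∈[0..1] ⇒ -0.604094 +0.127852 = -0.476242;  D = -0.451171+0.152481i
d^3_{3,-1}: single k=0 term ⇒ +0.240678;  D = -0.203336+0.128766i
Y_3^{m'}(θ=2.444,φ=3.6378) and Σ D·Y over m':
  (-0.3679-0.4335i)·(-0.0091+0.1102i)  (+0.0886+0.0644i)·(-0.1767+0.2706i)  (+0.4207+0.1729i)·(-0.3536+0.1914i)  (+0.0701+0.0107i)·(+0.0181+0.0000i)  (-0.4085+0.0358i)·(+0.3536+0.1914i)  (-0.4512+0.1525i)·(-0.1767-0.2706i)  (-0.2033+0.1288i)·(+0.0091+0.1102i)
Y_3^-1(R⁻¹ n̂) = -0.208835+0.003943i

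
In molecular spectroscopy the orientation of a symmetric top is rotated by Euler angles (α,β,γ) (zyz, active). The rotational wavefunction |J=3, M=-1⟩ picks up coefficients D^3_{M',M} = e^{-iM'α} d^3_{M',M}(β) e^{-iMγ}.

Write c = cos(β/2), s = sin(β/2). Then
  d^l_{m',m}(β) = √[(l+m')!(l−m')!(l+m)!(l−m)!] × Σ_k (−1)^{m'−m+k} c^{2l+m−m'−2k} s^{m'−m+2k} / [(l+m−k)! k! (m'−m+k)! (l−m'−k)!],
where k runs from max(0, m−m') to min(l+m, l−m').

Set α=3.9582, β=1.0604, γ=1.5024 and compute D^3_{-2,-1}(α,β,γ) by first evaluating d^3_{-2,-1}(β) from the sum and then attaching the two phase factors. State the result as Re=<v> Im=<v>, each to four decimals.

D^3_{-2,-1}(3.9582,1.0604,1.5024) = e^{-i·-2·3.9582}·d^3_{-2,-1}(1.0604)·e^{-i·-1·1.5024}. Compute d first:
With c≡cos(β/2)=0.862706 and s≡sin(β/2)=0.505706, N=[1·120·2·24]^{1/2}=75.894664
Admissible k: 1..2 (factorial args all ≥0)
  k=1: (−1)^0·75.8947/(24)·0.8627^5·0.5057^1 = +0.764209
  k=2: (−1)^1·75.8947/(12)·0.8627^3·0.5057^3 = -0.525185
d^3_{-2,-1}(1.0604) = +0.764209 -0.525185 = +0.239024
D = (-0.062378+0.998053i)·(+0.239024)·(+0.068343+0.997662i) = -0.239019+0.001429i

Re=-0.2390 Im=0.0014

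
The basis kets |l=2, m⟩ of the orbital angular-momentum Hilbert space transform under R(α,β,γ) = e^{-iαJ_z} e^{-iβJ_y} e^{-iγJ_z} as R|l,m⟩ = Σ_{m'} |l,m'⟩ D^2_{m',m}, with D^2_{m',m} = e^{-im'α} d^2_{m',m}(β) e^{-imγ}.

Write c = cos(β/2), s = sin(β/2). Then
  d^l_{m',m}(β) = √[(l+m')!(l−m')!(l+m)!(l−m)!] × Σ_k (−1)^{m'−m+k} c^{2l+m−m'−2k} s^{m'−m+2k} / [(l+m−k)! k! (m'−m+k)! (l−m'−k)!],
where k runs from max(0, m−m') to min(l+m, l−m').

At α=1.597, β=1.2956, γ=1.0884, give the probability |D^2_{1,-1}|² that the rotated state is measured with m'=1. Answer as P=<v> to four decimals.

First d^2_{1,-1}(β=1.2956), then the phase factors e^{-i(1)α} and e^{-i(-1)γ}:
c=cos(1.2956/2)=0.797413, s=sin(1.2956/2)=0.603434; N=√[6·1·1·6]=6.000000
Admissible k: 0..1 (factorial args all ≥0)
  k=0: (−1)^2·6.0000/(2)·0.7974^2·0.6034^2 = +0.694620
  k=1: (−1)^3·6.0000/(6)·0.7974^0·0.6034^4 = -0.132592
d^2_{1,-1}(1.2956) = +0.694620 -0.132592 = +0.562028
|D^2_{1,-1}|² = |d^2_{1,-1}(β)|² = (+0.562028)² = 0.315875 (the z-rotation phases have unit modulus)

P=0.3159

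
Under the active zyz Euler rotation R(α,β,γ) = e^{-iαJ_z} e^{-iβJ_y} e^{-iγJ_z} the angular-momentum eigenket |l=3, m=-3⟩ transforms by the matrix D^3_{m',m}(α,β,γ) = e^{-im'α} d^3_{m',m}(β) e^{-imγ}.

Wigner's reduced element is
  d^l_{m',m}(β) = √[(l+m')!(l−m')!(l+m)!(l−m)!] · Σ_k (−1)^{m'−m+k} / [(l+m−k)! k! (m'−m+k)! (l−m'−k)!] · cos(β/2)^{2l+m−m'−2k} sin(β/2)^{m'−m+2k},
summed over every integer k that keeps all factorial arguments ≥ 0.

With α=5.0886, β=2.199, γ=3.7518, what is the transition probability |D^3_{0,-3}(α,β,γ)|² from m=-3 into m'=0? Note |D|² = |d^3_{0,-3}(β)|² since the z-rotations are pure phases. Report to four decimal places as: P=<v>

P=0.0877

Split into d^3_{0,-3}(β=2.199) × two z-phases.
With c≡cos(β/2)=0.454042 and s≡sin(β/2)=0.890980, N=[6·6·1·720]^{1/2}=160.996894
Admissible k: 0..0 (factorial args all ≥0)
  k=0: (−1)^3·160.9969/(36)·0.4540^3·0.8910^3 = -0.296078
d^3_{0,-3}(2.199) = -0.296078
|D^3_{0,-3}|² = |d^3_{0,-3}(β)|² = (-0.296078)² = 0.087662 (the z-rotation phases have unit modulus)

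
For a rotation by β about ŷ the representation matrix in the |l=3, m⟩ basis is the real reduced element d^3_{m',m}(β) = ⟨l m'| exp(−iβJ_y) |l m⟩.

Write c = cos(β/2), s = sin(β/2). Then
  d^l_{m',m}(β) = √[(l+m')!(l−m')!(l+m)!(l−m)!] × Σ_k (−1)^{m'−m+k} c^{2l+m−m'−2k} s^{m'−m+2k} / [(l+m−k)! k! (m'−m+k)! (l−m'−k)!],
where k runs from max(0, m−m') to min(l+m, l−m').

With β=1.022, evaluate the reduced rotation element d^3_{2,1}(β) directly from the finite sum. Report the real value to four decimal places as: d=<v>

d=-0.2899

d^3_{2,1}(β=1.022) via Wigner's sum:
c=cos(1.022/2)=0.872256, s=sin(1.022/2)=0.489050; N=√[120·1·24·2]=75.894664
k: max(0,(1)−(2))=0 … min(3+(1),3−(2))=1
  k=0: (−1)^1·75.8947/(24)·0.8723^5·0.4890^1 = -0.780859
  k=1: (−1)^2·75.8947/(12)·0.8723^3·0.4890^3 = +0.490931
d^3_{2,1}(1.022) = -0.780859 +0.490931 = -0.289928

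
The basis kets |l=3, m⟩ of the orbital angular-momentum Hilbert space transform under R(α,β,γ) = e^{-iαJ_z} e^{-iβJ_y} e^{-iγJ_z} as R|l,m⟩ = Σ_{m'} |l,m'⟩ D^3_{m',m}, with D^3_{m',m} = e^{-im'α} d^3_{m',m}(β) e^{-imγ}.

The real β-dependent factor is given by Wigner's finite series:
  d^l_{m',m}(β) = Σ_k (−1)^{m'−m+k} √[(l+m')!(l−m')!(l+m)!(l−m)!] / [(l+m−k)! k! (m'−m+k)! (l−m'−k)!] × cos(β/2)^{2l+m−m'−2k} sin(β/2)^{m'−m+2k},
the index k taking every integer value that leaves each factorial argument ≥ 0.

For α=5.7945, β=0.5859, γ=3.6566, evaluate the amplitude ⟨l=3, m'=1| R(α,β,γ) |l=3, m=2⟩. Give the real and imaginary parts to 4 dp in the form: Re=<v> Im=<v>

Re=0.5150 Im=-0.3096

Split into d^3_{1,2}(β=0.5859) × two z-phases.
With c≡cos(β/2)=0.957396 and s≡sin(β/2)=0.288778, N=[24·2·120·1]^{1/2}=75.894664
k∈{1,2} keeps every argument non-negative
  k=1: (−1)^0·75.8947/(24)·0.9574^5·0.2888^1 = +0.734551
  k=2: (−1)^1·75.8947/(12)·0.9574^3·0.2888^3 = -0.133658
d^3_{1,2}(0.5859) = +0.734551 -0.133658 = +0.600893
Phases: e^{-i·(1)·5.7945}=+0.882951+0.469465i, e^{-i·(2)·3.6566}=+0.514806-0.857307i ⇒ D=+0.514980-0.309626i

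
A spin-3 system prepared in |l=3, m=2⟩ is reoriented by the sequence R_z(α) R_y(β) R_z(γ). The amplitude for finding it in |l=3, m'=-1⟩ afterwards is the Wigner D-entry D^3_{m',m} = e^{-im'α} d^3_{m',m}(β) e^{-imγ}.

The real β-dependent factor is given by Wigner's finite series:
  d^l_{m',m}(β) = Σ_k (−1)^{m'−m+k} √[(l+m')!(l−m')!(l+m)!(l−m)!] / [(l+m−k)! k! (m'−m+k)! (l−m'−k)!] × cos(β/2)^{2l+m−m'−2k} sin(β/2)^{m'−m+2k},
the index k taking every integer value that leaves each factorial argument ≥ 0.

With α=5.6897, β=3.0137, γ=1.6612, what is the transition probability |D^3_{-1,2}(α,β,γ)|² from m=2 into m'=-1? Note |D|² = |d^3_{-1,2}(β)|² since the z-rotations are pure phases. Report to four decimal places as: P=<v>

Split into d^3_{-1,2}(β=3.0137) × two z-phases.
Half-angle: c=0.063903, s=0.997956. N=√(2·24·120·1)=75.894664
k∈{3,4} keeps every argument non-negative
  k=3: (−1)^0·75.8947/(12)·0.0639^3·0.9980^3 = +0.001640
  k=4: (−1)^1·75.8947/(24)·0.0639^1·0.9980^5 = -0.200022
d^3_{-1,2}(3.0137) = +0.001640 -0.200022 = -0.198381
|D^3_{-1,2}|² = |d^3_{-1,2}(β)|² = (-0.198381)² = 0.039355 (the z-rotation phases have unit modulus)

P=0.0394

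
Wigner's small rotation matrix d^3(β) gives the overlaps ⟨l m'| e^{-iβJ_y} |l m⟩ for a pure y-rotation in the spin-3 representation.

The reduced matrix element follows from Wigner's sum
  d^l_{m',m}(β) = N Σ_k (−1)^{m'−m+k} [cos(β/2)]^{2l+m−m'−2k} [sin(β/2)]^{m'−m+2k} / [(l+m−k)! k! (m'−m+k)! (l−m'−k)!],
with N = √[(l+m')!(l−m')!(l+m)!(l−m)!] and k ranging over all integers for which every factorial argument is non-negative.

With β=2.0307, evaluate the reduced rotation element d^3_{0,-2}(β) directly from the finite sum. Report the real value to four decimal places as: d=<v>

d^3_{0,-2}(β=2.0307) via Wigner's sum:
c=cos(2.0307/2)=0.527323, s=sin(2.0307/2)=0.849665; N=√[6·6·1·120]=65.726707
Admissible k: 0..1 (factorial args all ≥0)
  k=0: (−1)^2·65.7267/(12)·0.5273^4·0.8497^2 = +0.305747
  k=1: (−1)^3·65.7267/(12)·0.5273^2·0.8497^4 = -0.793788
d^3_{0,-2}(2.0307) = +0.305747 -0.793788 = -0.488042

d=-0.4880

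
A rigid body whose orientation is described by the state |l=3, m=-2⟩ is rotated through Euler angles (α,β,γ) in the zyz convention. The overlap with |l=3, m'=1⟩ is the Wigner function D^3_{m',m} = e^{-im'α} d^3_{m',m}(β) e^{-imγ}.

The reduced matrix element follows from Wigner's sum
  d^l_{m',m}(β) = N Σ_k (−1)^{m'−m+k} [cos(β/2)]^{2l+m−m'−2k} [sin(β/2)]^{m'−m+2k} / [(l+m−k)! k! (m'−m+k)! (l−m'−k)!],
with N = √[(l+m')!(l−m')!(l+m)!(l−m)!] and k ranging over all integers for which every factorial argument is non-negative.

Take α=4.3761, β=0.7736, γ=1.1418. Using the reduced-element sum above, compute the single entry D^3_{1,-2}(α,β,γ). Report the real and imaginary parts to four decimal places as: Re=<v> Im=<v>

Re=0.1232 Im=0.2144

D^3_{1,-2}(4.3761,0.7736,1.1418) = e^{-i·1·4.3761}·d^3_{1,-2}(0.7736)·e^{-i·-2·1.1418}. Compute d first:
c=cos(0.7736/2)=0.926121, s=sin(0.7736/2)=0.377227; N=√[24·2·1·120]=75.894664
The bounds max(0,m−m')=0 and min(l+m,l−m')=1 give 2 terms
  k=0: (−1)^3·75.8947/(12)·0.9261^3·0.3772^3 = -0.269675
  k=1: (−1)^4·75.8947/(24)·0.9261^1·0.3772^5 = +0.022371
d^3_{1,-2}(0.7736) = -0.269675 +0.022371 = -0.247304
Phases: e^{-i·(1)·4.3761}=-0.329986+0.943986i, e^{-i·(-2)·1.1418}=-0.653957+0.756531i ⇒ D=+0.123246+0.214406i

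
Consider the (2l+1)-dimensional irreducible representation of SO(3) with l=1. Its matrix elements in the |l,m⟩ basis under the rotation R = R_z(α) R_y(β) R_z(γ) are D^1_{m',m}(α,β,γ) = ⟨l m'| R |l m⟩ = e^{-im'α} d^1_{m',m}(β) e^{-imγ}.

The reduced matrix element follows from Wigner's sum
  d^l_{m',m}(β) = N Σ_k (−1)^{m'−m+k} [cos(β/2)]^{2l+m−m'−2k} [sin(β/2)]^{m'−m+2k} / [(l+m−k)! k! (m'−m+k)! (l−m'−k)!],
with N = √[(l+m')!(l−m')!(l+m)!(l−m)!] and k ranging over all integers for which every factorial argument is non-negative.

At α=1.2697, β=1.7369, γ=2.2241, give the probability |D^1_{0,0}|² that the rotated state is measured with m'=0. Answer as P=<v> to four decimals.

D^1_{0,0}(1.2697,1.7369,2.2241) = e^{-i·0·1.2697}·d^1_{0,0}(1.7369)·e^{-i·0·2.2241}. Compute d first:
Half-angle: c=0.646010, s=0.763329. N=√(1·1·1·1)=1.000000
Admissible k: 0..1 (factorial args all ≥0)
  k=0: (−1)^0·1.0000/(1)·0.6460^2·0.7633^0 = +0.417330
  k=1: (−1)^1·1.0000/(1)·0.6460^0·0.7633^2 = -0.582670
d^1_{0,0}(1.7369) = +0.417330 -0.582670 = -0.165341
|D^1_{0,0}|² = |d^1_{0,0}(β)|² = (-0.165341)² = 0.027338 (the z-rotation phases have unit modulus)

P=0.0273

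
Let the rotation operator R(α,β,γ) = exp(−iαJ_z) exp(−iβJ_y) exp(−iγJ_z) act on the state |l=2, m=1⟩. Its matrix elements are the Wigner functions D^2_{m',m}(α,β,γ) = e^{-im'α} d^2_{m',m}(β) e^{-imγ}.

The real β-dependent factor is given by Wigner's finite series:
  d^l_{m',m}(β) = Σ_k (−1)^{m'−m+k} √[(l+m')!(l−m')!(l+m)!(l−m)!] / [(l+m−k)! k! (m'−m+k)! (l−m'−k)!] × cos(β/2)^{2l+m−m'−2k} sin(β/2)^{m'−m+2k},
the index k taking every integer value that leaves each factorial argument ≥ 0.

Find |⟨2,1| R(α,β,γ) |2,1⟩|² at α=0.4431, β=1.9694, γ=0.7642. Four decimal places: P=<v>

P=0.2953

D^2_{1,1}(0.4431,1.9694,0.7642) = e^{-i·1·0.4431}·d^2_{1,1}(1.9694)·e^{-i·1·0.7642}. Compute d first:
Half-angle: c=0.553113, s=0.833106. N=√(6·1·6·1)=6.000000
k: max(0,(1)−(1))=0 … min(2+(1),2−(1))=1
  k=0: (−1)^0·6.0000/(6)·0.5531^4·0.8331^0 = +0.093596
  k=1: (−1)^1·6.0000/(2)·0.5531^2·0.8331^2 = -0.637015
d^2_{1,1}(1.9694) = +0.093596 -0.637015 = -0.543420
|D^2_{1,1}|² = |d^2_{1,1}(β)|² = (-0.543420)² = 0.295305 (the z-rotation phases have unit modulus)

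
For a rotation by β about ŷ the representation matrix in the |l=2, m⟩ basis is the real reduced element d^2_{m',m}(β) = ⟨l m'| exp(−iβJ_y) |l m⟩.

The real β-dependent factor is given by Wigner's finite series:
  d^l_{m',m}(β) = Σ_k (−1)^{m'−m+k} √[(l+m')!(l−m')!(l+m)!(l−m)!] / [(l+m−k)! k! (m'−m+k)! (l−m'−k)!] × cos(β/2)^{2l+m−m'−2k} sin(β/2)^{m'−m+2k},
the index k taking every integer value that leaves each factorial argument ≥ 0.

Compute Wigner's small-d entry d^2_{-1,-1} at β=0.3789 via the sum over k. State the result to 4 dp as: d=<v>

d^2_{-1,-1}(β=0.3789) via Wigner's sum:
With c≡cos(β/2)=0.982108 and s≡sin(β/2)=0.188319, N=[1·6·1·6]^{1/2}=6.000000
k∈{0,1} keeps every argument non-negative
  k=0: (−1)^0·6.0000/(6)·0.9821^4·0.1883^0 = +0.930330
  k=1: (−1)^1·6.0000/(2)·0.9821^2·0.1883^2 = -0.102619
d^2_{-1,-1}(0.3789) = +0.930330 -0.102619 = +0.827711

d=0.8277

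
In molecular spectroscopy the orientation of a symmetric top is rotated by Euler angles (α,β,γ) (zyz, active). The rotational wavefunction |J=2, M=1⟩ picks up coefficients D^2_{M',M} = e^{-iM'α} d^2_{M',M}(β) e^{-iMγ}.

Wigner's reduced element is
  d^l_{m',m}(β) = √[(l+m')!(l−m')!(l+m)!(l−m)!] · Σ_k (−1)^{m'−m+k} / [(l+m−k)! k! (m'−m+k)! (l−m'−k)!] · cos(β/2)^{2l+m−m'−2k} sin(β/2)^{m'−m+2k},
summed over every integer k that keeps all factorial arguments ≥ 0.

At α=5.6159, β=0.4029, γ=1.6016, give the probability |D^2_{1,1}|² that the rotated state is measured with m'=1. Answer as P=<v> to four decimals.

Split into d^2_{1,1}(β=0.4029) × two z-phases.
c=cos(0.4029/2)=0.979777, s=sin(0.4029/2)=0.200090; N=√[6·1·6·1]=6.000000
k∈{0,1} keeps every argument non-negative
  k=0: (−1)^0·6.0000/(6)·0.9798^4·0.2001^0 = +0.921531
  k=1: (−1)^1·6.0000/(2)·0.9798^2·0.2001^2 = -0.115300
d^2_{1,1}(0.4029) = +0.921531 -0.115300 = +0.806231
|D^2_{1,1}|² = |d^2_{1,1}(β)|² = (+0.806231)² = 0.650009 (the z-rotation phases have unit modulus)

P=0.6500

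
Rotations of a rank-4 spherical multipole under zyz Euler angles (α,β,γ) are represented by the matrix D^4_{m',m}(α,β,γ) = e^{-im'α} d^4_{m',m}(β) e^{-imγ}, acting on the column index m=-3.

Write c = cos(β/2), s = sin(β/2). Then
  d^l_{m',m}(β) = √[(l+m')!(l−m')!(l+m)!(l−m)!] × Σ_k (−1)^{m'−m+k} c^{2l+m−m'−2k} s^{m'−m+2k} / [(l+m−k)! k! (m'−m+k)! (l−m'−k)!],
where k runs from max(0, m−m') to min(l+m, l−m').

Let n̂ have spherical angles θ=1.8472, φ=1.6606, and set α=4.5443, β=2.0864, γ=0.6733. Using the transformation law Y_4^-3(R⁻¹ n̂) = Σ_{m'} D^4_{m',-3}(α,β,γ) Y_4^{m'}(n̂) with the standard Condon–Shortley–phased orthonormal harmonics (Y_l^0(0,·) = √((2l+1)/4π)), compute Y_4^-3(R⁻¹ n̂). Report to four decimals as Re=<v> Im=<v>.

Need the full column D^4_{m',-3} for m'=−4..4 at α=4.5443, β=2.0864, γ=0.6733.
cos(β/2)=0.503458, sin(β/2)=0.864020
d^4_{-4,-3}: single k=1 term ⇒ +0.020036;  D = +0.004436+0.019539i
d^4_{-3,-3}: k∈[0..1] ⇒ +0.004128 -0.085099 = -0.080971;  D = +0.080848-0.004464i
d^4_{-2,-3}: k∈[0..1] ⇒ -0.026505 +0.234192 = +0.207687;  D = +0.023403-0.206364i
d^4_{-1,-3}: k∈[0..1] ⇒ +0.096493 -0.473660 = -0.377167;  D = -0.362372-0.104600i
d^4_{0,-3}: k∈[0..1] ⇒ -0.246860 +0.727063 = +0.480203;  D = -0.208484+0.432584i
d^4_{1,-3}: k∈[0..1] ⇒ +0.473660 -0.837025 = -0.363366;  D = +0.296327+0.210297i
d^4_{2,-3}: k∈[0..1] ⇒ -0.689752 +0.677162 = -0.012590;  D = -0.008901+0.008904i
d^4_{3,-3}: k∈[0..1] ⇒ +0.738187 -0.310591 = +0.427596;  D = +0.247551+0.348649i
d^4_{4,-3}: single k=0 term ⇒ -0.511887;  D = +0.461074-0.222347i
Y_4^{m'}(θ=1.8472,φ=1.6606) and Σ D·Y over m':
  (+0.0044+0.0195i)·(+0.3549-0.1333i)  (+0.0808-0.0045i)·(-0.0810-0.2932i)  (+0.0234-0.2064i)·(+0.1458-0.0265i)  (-0.3624-0.1046i)·(-0.0276-0.3066i)  (-0.2085+0.4326i)·(+0.1015+0.0000i)  (+0.2963+0.2103i)·(+0.0276-0.3066i)  (-0.0089+0.0089i)·(+0.1458+0.0265i)  (+0.2476+0.3486i)·(+0.0810-0.2932i)  (+0.4611-0.2223i)·(+0.3549+0.1333i)
Y_4^-3(R⁻¹ n̂) = +0.337673-0.035590i

Re=0.3377 Im=-0.0356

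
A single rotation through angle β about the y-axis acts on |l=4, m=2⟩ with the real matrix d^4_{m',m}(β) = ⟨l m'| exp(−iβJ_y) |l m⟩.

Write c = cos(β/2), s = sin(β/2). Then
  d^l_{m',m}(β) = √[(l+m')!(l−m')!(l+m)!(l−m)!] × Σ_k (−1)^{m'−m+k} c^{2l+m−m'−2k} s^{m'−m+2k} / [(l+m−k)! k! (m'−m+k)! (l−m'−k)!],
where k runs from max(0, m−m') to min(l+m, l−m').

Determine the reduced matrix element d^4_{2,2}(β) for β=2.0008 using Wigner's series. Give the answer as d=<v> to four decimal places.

d^4_{2,2}(β=2.0008) via Wigner's sum:
With c≡cos(β/2)=0.539966 and s≡sin(β/2)=0.841687, N=[720·2·720·2]^{1/2}=1440.000000
k: max(0,(2)−(2))=0 … min(4+(2),4−(2))=2
  k=0: (−1)^0·1440.0000/(1440)·0.5400^8·0.8417^0 = +0.007227
  k=1: (−1)^1·1440.0000/(120)·0.5400^6·0.8417^2 = -0.210707
  k=2: (−1)^2·1440.0000/(96)·0.5400^4·0.8417^4 = +0.639968
d^4_{2,2}(2.0008) = +0.007227 -0.210707 +0.639968 = +0.436488

d=0.4365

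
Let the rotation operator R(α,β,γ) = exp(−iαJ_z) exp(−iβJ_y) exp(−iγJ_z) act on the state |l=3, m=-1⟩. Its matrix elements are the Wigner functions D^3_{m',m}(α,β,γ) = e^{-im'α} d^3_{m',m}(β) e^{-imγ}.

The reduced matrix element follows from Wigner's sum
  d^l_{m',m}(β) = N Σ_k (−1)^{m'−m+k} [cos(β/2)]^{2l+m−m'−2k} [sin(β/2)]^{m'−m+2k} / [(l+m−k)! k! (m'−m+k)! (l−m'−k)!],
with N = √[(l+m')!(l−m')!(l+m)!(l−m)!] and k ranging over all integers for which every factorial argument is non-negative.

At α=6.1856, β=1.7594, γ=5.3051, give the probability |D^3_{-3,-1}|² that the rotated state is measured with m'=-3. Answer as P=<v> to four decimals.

First d^3_{-3,-1}(β=1.7594), then the phase factors e^{-i(-3)α} and e^{-i(-1)γ}:
Half-angle: c=0.637382, s=0.770548. N=√(1·720·2·24)=185.903201
Admissible k: 2..2 (factorial args all ≥0)
  k=2: (−1)^0·185.9032/(48)·0.6374^4·0.7705^2 = +0.379529
d^3_{-3,-1}(1.7594) = +0.379529
|D^3_{-3,-1}|² = |d^3_{-3,-1}(β)|² = (+0.379529)² = 0.144042 (the z-rotation phases have unit modulus)

P=0.1440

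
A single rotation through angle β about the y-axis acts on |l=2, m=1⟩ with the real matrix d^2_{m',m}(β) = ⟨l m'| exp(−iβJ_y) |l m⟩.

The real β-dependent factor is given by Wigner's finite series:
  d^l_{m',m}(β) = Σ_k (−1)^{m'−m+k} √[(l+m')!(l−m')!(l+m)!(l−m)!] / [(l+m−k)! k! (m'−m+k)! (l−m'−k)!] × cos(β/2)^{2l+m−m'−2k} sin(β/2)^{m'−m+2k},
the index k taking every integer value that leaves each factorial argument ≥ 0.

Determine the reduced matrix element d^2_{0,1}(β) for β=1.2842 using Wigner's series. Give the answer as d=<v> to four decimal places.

d^2_{0,1}(β=1.2842) via Wigner's sum:
c=cos(1.2842/2)=0.800840, s=sin(1.2842/2)=0.598879; N=√[2·2·6·1]=4.898979
k: max(0,(1)−(0))=1 … min(2+(1),2−(0))=2
  k=1: (−1)^0·4.8990/(2)·0.8008^3·0.5989^1 = +0.753445
  k=2: (−1)^1·4.8990/(2)·0.8008^1·0.5989^3 = -0.421345
d^2_{0,1}(1.2842) = +0.753445 -0.421345 = +0.332100

d=0.3321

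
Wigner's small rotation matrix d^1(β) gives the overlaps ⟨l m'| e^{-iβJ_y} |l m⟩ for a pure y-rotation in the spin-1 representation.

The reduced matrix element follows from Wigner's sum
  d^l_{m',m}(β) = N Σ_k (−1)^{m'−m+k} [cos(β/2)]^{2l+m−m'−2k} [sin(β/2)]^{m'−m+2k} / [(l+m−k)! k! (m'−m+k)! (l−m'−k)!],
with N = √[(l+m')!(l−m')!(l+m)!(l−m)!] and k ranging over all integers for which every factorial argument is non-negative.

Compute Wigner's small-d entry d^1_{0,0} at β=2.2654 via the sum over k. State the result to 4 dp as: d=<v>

d=-0.6401

d^1_{0,0}(β=2.2654) via Wigner's sum:
With c≡cos(β/2)=0.424216 and s≡sin(β/2)=0.905561, N=[1·1·1·1]^{1/2}=1.000000
k: max(0,(0)−(0))=0 … min(1+(0),1−(0))=1
  k=0: (−1)^0·1.0000/(1)·0.4242^2·0.9056^0 = +0.179960
  k=1: (−1)^1·1.0000/(1)·0.4242^0·0.9056^2 = -0.820040
d^1_{0,0}(2.2654) = +0.179960 -0.820040 = -0.640081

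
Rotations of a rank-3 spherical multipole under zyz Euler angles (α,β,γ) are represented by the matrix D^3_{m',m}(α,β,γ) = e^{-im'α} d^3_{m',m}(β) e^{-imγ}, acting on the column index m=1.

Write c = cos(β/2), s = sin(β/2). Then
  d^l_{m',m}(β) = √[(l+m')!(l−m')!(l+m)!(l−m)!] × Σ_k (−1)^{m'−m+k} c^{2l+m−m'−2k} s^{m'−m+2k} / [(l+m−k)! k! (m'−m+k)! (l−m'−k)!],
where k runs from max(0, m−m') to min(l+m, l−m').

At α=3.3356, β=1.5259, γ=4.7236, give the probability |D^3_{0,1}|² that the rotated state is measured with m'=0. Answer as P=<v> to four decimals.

First d^3_{0,1}(β=1.5259), then the phase factors e^{-i(0)α} and e^{-i(1)γ}:
c=cos(1.5259/2)=0.722801, s=sin(1.5259/2)=0.691057; N=√[6·6·24·2]=41.569219
k∈{1,2,3} keeps every argument non-negative
  k=1: (−1)^0·41.5692/(12)·0.7228^5·0.6911^1 = +0.472277
  k=2: (−1)^1·41.5692/(4)·0.7228^3·0.6911^3 = -1.295115
  k=3: (−1)^2·41.5692/(12)·0.7228^1·0.6911^5 = +0.394619
d^3_{0,1}(1.5259) = +0.472277 -1.295115 +0.394619 = -0.428220
|D^3_{0,1}|² = |d^3_{0,1}(β)|² = (-0.428220)² = 0.183372 (the z-rotation phases have unit modulus)

P=0.1834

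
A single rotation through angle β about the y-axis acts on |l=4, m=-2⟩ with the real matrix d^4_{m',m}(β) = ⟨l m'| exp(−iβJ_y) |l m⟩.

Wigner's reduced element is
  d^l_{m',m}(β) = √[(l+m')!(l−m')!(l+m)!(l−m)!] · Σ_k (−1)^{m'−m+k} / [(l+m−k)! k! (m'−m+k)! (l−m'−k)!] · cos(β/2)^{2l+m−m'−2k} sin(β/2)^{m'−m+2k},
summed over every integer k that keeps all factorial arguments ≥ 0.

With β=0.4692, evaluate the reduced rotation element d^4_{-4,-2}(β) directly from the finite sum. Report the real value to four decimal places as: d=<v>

d^4_{-4,-2}(β=0.4692) via Wigner's sum:
c=cos(0.4692/2)=0.972607, s=sin(0.4692/2)=0.232454; N=√[1·40320·2·720]=7619.763776
k∈{2} keeps every argument non-negative
  k=2: (−1)^0·7619.7638/(1440)·0.9726^6·0.2325^2 = +0.242035
d^4_{-4,-2}(0.4692) = +0.242035

d=0.2420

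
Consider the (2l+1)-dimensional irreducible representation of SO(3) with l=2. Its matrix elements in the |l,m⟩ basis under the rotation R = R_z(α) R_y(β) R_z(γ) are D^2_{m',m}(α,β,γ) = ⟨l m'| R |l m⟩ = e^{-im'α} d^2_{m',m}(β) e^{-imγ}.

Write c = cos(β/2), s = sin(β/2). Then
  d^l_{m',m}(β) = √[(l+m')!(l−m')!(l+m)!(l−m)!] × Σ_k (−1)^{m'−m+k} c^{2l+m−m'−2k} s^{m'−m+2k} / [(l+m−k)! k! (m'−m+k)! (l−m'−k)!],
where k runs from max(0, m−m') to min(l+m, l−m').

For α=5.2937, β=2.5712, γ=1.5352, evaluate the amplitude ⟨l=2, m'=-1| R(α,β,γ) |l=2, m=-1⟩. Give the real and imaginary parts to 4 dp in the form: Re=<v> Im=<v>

Split into d^2_{-1,-1}(β=2.5712) × two z-phases.
c=cos(2.5712/2)=0.281346, s=sin(2.5712/2)=0.959606; N=√[1·6·1·6]=6.000000
Admissible k: 0..1 (factorial args all ≥0)
  k=0: (−1)^0·6.0000/(6)·0.2813^4·0.9596^0 = +0.006266
  k=1: (−1)^1·6.0000/(2)·0.2813^2·0.9596^2 = -0.218670
d^2_{-1,-1}(2.5712) = +0.006266 -0.218670 = -0.212404
Attach z-rotation phases: D = e^{-i(-1)(5.2937)}·(-0.212404)·e^{-i(-1)(1.5352)} = -0.181554-0.110244i

Re=-0.1816 Im=-0.1102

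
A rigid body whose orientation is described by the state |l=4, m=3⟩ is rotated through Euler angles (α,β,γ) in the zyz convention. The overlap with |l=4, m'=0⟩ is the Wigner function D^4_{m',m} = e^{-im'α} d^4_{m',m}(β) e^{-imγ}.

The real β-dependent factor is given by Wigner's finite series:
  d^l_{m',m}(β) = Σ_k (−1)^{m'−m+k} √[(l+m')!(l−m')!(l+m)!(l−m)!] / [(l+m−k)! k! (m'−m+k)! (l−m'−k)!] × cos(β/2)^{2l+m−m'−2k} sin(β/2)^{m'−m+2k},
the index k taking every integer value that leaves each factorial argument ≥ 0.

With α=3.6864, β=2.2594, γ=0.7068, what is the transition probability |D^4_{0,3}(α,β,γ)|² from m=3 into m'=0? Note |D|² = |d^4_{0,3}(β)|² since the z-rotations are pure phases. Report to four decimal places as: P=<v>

P=0.1872

D^4_{0,3}(3.6864,2.2594,0.7068) = e^{-i·0·3.6864}·d^4_{0,3}(2.2594)·e^{-i·3·0.7068}. Compute d first:
Half-angle: c=0.426931, s=0.904284. N=√(24·24·5040·1)=1703.830978
k: max(0,(3)−(0))=3 … min(4+(3),4−(0))=4
  k=3: (−1)^0·1703.8310/(144)·0.4269^5·0.9043^3 = +0.124099
  k=4: (−1)^1·1703.8310/(144)·0.4269^3·0.9043^5 = -0.556752
d^4_{0,3}(2.2594) = +0.124099 -0.556752 = -0.432653
|D^4_{0,3}|² = |d^4_{0,3}(β)|² = (-0.432653)² = 0.187189 (the z-rotation phases have unit modulus)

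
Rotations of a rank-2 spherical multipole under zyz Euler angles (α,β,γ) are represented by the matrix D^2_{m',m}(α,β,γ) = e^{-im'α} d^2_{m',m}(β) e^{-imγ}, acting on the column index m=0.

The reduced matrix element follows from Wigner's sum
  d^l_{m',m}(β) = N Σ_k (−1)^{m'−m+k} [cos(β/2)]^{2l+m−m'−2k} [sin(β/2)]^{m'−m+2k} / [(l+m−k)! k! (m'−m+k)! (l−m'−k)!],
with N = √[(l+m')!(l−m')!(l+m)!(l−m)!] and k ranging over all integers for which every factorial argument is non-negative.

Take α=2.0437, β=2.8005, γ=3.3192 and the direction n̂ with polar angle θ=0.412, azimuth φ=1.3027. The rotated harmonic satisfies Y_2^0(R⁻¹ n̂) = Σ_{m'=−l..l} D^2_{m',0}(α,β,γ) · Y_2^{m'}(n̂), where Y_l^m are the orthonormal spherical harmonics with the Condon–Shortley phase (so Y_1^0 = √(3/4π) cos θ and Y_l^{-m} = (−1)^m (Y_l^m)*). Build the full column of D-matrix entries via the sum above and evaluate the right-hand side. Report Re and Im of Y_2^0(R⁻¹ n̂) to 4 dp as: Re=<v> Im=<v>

Need the full column D^2_{m',0} for m'=−2..2 at α=2.0437, β=2.8005, γ=3.3192.
cos(β/2)=0.169721, sin(β/2)=0.985492
d^2_{-2,0}: single k=2 term ⇒ +0.068525;  D = -0.040093-0.055572i
d^2_{-1,0}: k∈[1..2] ⇒ +0.011801 -0.397897 = -0.386095;  D = +0.175856-0.343721i
d^2_{0,0}: k∈[0..2] ⇒ +0.000830 -0.111902 +0.943219 = +0.832148;  D = +0.832148+0.000000i
d^2_{1,0}: k∈[0..1] ⇒ -0.011801 +0.397897 = +0.386095;  D = -0.175856-0.343721i
d^2_{2,0}: single k=0 term ⇒ +0.068525;  D = -0.040093+0.055572i
Y_2^{m'}(θ=0.412,φ=1.3027) and Σ D·Y over m':
  (-0.0401-0.0556i)·(-0.0532-0.0316i)  (+0.1759-0.3437i)·(+0.0751-0.2733i)  (+0.8321+0.0000i)·(+0.4791+0.0000i)  (-0.1759-0.3437i)·(-0.0751-0.2733i)  (-0.0401+0.0556i)·(-0.0532+0.0316i)
Y_2^0(R⁻¹ n̂) = +0.237901-0.000000i

Re=0.2379 Im=0.0000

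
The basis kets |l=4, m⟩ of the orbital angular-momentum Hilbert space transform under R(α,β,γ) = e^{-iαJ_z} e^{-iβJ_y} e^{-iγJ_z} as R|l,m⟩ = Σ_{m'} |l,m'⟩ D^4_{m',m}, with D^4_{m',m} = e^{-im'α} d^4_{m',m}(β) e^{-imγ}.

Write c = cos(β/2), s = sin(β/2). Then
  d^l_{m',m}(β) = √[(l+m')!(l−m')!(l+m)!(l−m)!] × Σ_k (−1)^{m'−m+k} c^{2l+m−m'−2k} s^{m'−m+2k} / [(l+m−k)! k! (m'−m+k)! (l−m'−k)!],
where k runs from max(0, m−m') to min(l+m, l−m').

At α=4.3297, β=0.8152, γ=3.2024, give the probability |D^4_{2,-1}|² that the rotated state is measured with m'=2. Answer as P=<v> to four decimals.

P=0.1763

D^4_{2,-1}(4.3297,0.8152,3.2024) = e^{-i·2·4.3297}·d^4_{2,-1}(0.8152)·e^{-i·-1·3.2024}. Compute d first:
Half-angle: c=0.918075, s=0.396407. N=√(720·2·6·120)=1018.233765
k: max(0,(-1)−(2))=0 … min(4+(-1),4−(2))=2
  k=0: (−1)^3·1018.2338/(72)·0.9181^5·0.3964^3 = -0.574552
  k=1: (−1)^4·1018.2338/(48)·0.9181^3·0.3964^5 = +0.160675
  k=2: (−1)^5·1018.2338/(240)·0.9181^1·0.3964^7 = -0.005991
d^4_{2,-1}(0.8152) = -0.574552 +0.160675 -0.005991 = -0.419869
|D^4_{2,-1}|² = |d^4_{2,-1}(β)|² = (-0.419869)² = 0.176290 (the z-rotation phases have unit modulus)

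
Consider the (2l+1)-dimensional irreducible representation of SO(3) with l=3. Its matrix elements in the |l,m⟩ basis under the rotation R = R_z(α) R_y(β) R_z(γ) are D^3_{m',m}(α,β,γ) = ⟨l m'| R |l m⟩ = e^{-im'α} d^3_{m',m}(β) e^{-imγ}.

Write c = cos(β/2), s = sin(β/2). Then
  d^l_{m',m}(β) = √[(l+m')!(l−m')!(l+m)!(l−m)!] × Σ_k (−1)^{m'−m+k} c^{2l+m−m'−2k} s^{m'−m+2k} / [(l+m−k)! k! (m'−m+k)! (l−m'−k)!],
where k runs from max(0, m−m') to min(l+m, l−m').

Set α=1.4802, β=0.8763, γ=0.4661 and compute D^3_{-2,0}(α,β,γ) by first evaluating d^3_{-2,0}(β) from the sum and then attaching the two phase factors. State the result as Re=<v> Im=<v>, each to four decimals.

Re=-0.5089 Im=0.0932

D^3_{-2,0}(1.4802,0.8763,0.4661) = e^{-i·-2·1.4802}·d^3_{-2,0}(0.8763)·e^{-i·0·0.4661}. Compute d first:
With c≡cos(β/2)=0.905538 and s≡sin(β/2)=0.424265, N=[1·120·6·6]^{1/2}=65.726707
Admissible k: 2..3 (factorial args all ≥0)
  k=2: (−1)^0·65.7267/(12)·0.9055^4·0.4243^2 = +0.662921
  k=3: (−1)^1·65.7267/(12)·0.9055^2·0.4243^4 = -0.145520
d^3_{-2,0}(0.8763) = +0.662921 -0.145520 = +0.517401
D = (-0.983629+0.180203i)·(+0.517401)·(+1.000000+0.000000i) = -0.508931+0.093237i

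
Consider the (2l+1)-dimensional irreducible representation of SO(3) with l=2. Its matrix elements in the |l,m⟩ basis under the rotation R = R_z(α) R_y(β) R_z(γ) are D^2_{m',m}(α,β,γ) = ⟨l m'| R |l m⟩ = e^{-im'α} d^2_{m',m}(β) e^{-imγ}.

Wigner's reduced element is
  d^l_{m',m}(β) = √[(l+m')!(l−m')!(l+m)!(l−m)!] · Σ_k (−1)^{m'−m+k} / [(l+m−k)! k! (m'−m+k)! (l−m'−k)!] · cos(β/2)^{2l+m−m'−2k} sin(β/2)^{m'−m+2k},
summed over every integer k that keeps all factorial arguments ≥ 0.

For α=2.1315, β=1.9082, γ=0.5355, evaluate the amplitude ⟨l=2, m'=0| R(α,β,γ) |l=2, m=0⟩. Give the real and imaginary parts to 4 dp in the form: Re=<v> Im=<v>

Re=-0.3356 Im=0.0000

First d^2_{0,0}(β=1.9082), then the phase factors e^{-i(0)α} and e^{-i(0)γ}:
Half-angle: c=0.578343, s=0.815794. N=√(2·2·2·2)=4.000000
k∈{0,1,2} keeps every argument non-negative
  k=0: (−1)^0·4.0000/(4)·0.5783^4·0.8158^0 = +0.111877
  k=1: (−1)^1·4.0000/(1)·0.5783^2·0.8158^2 = -0.890414
  k=2: (−1)^2·4.0000/(4)·0.5783^0·0.8158^4 = +0.442916
d^2_{0,0}(1.9082) = +0.111877 -0.890414 +0.442916 = -0.335620
Attach z-rotation phases: D = e^{-i(0)(2.1315)}·(-0.335620)·e^{-i(0)(0.5355)} = -0.335620+0.000000i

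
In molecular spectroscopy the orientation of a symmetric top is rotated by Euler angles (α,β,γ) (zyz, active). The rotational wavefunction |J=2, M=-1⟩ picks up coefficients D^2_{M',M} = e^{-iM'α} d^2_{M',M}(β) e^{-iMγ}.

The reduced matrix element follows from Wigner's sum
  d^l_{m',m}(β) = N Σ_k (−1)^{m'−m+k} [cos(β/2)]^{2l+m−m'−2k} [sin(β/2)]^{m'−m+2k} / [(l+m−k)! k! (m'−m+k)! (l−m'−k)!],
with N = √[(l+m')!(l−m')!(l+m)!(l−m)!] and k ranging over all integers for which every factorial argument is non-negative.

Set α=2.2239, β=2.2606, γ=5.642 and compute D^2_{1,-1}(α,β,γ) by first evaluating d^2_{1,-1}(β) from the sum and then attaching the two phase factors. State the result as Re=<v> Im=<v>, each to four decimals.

First d^2_{1,-1}(β=2.2606), then the phase factors e^{-i(1)α} and e^{-i(-1)γ}:
Half-angle: c=0.426388, s=0.904540. N=√(6·1·1·6)=6.000000
Admissible k: 0..1 (factorial args all ≥0)
  k=0: (−1)^2·6.0000/(2)·0.4264^2·0.9045^2 = +0.446260
  k=1: (−1)^3·6.0000/(6)·0.4264^0·0.9045^4 = -0.669440
d^2_{1,-1}(2.2606) = +0.446260 -0.669440 = -0.223180
Phases: e^{-i·(1)·2.2239}=-0.607654-0.794202i, e^{-i·(-1)·5.642}=+0.801387-0.598146i ⇒ D=+0.214702+0.060927i

Re=0.2147 Im=0.0609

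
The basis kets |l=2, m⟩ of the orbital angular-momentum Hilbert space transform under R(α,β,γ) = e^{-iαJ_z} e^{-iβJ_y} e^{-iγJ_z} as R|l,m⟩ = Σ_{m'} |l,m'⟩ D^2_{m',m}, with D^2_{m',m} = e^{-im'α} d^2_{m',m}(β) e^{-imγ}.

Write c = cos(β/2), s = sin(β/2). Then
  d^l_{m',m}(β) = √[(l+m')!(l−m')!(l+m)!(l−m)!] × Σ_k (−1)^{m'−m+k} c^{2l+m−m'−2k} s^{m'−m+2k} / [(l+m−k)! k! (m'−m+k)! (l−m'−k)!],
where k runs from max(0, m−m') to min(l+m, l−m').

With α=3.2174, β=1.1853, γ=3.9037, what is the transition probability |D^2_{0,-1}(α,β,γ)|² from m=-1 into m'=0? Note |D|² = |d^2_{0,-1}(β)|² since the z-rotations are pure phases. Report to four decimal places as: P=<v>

Split into d^2_{0,-1}(β=1.1853) × two z-phases.
c=cos(1.1853/2)=0.829463, s=sin(1.1853/2)=0.558561; N=√[2·2·1·6]=4.898979
k∈{0,1} keeps every argument non-negative
  k=0: (−1)^1·4.8990/(2)·0.8295^3·0.5586^1 = -0.780797
  k=1: (−1)^2·4.8990/(2)·0.8295^1·0.5586^3 = +0.354066
d^2_{0,-1}(1.1853) = -0.780797 +0.354066 = -0.426730
|D^2_{0,-1}|² = |d^2_{0,-1}(β)|² = (-0.426730)² = 0.182099 (the z-rotation phases have unit modulus)

P=0.1821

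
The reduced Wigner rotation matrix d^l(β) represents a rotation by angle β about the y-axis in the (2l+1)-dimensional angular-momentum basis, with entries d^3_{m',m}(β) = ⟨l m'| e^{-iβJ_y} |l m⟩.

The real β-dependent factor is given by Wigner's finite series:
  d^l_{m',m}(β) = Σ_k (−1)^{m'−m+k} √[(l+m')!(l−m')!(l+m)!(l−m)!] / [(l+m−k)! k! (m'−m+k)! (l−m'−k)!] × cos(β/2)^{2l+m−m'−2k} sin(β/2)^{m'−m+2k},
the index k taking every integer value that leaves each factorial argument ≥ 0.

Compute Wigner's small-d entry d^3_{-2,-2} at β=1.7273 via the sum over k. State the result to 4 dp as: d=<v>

d^3_{-2,-2}(β=1.7273) via Wigner's sum:
With c≡cos(β/2)=0.649667 and s≡sin(β/2)=0.760219, N=[1·120·1·120]^{1/2}=120.000000
k: max(0,(-2)−(-2))=0 … min(3+(-2),3−(-2))=1
  k=0: (−1)^0·120.0000/(120)·0.6497^6·0.7602^0 = +0.075187
  k=1: (−1)^1·120.0000/(24)·0.6497^4·0.7602^2 = -0.514767
d^3_{-2,-2}(1.7273) = +0.075187 -0.514767 = -0.439579

d=-0.4396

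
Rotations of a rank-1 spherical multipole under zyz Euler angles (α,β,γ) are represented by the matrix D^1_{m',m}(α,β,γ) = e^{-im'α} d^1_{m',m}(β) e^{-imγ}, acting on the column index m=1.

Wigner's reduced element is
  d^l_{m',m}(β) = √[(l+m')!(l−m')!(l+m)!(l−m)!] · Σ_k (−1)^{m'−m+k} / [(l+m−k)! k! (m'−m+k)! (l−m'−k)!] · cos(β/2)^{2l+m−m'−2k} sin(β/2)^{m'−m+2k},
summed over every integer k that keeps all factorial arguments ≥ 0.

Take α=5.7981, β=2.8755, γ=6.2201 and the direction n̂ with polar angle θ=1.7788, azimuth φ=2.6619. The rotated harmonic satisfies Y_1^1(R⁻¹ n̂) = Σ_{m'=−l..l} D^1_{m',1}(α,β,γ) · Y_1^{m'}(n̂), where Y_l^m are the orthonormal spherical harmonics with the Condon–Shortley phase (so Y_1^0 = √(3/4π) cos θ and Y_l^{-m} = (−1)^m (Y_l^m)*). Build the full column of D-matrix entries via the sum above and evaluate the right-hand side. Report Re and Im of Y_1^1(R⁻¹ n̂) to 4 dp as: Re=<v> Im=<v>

Re=-0.3443 Im=-0.0199

Need the full column D^1_{m',1} for m'=−1..1 at α=5.7981, β=2.8755, γ=6.2201.
cos(β/2)=0.132654, sin(β/2)=0.991162
d^1_{-1,1}: single k=2 term ⇒ +0.982403;  D = +0.896218-0.402378i
d^1_{0,1}: single k=1 term ⇒ +0.185943;  D = +0.185573+0.011723i
d^1_{1,1}: single k=0 term ⇒ +0.017597;  D = +0.015019+0.009170i
Y_1^{m'}(θ=1.7788,φ=2.6619) and Σ D·Y over m':
  (+0.8962-0.4024i)·(-0.2999-0.1560i)  (+0.1856+0.0117i)·(-0.1009+0.0000i)  (+0.0150+0.0092i)·(+0.2999-0.1560i)
Y_1^1(R⁻¹ n̂) = -0.344335-0.019925i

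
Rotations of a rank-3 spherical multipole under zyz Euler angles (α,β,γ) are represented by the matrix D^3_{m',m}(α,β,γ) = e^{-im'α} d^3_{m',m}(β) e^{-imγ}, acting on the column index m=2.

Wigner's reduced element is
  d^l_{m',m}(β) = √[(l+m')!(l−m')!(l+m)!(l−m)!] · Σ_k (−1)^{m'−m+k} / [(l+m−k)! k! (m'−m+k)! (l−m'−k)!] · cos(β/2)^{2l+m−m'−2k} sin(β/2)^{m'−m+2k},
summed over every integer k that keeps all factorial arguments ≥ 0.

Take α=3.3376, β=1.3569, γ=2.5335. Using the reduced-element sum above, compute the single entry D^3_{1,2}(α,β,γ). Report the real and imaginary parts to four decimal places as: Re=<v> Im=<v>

Re=0.0890 Im=0.1449

First d^3_{1,2}(β=1.3569), then the phase factors e^{-i(1)α} and e^{-i(2)γ}:
Half-angle: c=0.778546, s=0.627587. N=√(24·2·120·1)=75.894664
Admissible k: 1..2 (factorial args all ≥0)
  k=1: (−1)^0·75.8947/(24)·0.7785^5·0.6276^1 = +0.567671
  k=2: (−1)^1·75.8947/(12)·0.7785^3·0.6276^3 = -0.737744
d^3_{1,2}(1.3569) = +0.567671 -0.737744 = -0.170073
D = (-0.980852+0.194755i)·(-0.170073)·(+0.347226+0.937782i) = +0.088985+0.144936i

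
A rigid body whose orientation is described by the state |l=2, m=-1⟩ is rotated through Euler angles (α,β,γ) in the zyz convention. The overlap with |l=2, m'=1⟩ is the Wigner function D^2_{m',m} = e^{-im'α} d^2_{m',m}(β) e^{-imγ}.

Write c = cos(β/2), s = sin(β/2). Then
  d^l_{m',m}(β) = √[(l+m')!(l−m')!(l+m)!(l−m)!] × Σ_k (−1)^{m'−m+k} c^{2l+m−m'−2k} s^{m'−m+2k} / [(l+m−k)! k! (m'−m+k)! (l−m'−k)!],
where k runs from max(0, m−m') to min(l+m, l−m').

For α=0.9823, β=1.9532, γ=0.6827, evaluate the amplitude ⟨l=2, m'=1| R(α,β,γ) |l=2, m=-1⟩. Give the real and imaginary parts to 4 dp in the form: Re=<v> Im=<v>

Re=0.1664 Im=-0.0514

First d^2_{1,-1}(β=1.9532), then the phase factors e^{-i(1)α} and e^{-i(-1)γ}:
Half-angle: c=0.559843, s=0.828599. N=√(6·1·1·6)=6.000000
k∈{0,1} keeps every argument non-negative
  k=0: (−1)^2·6.0000/(2)·0.5598^2·0.8286^2 = +0.645568
  k=1: (−1)^3·6.0000/(6)·0.5598^0·0.8286^4 = -0.471386
d^2_{1,-1}(1.9532) = +0.645568 -0.471386 = +0.174182
Phases: e^{-i·(1)·0.9823}=+0.555111-0.831776i, e^{-i·(-1)·0.6827}=+0.775872+0.630890i ⇒ D=+0.166423-0.051408i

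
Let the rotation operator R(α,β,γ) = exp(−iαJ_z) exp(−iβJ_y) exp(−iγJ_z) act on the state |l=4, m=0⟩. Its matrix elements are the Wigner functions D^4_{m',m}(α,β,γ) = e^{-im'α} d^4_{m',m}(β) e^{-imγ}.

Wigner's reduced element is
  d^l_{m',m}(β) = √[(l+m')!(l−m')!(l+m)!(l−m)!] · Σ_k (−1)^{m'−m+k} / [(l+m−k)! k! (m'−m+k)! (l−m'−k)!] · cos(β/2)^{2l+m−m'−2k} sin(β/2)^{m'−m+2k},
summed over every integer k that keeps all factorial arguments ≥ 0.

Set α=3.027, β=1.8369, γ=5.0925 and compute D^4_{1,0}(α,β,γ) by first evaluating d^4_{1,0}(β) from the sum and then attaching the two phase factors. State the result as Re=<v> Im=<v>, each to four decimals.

D^4_{1,0}(3.027,1.8369,5.0925) = e^{-i·1·3.027}·d^4_{1,0}(1.8369)·e^{-i·0·5.0925}. Compute d first:
With c≡cos(β/2)=0.607053 and s≡sin(β/2)=0.794662, N=[120·6·24·24]^{1/2}=643.987578
k∈{0,1,2,3} keeps every argument non-negative
  k=0: (−1)^1·643.9876/(144)·0.6071^7·0.7947^1 = -0.107965
  k=1: (−1)^2·643.9876/(24)·0.6071^5·0.7947^3 = +1.110055
  k=2: (−1)^3·643.9876/(24)·0.6071^3·0.7947^5 = -1.902201
  k=3: (−1)^4·643.9876/(144)·0.6071^1·0.7947^7 = +0.543272
d^4_{1,0}(1.8369) = -0.107965 +1.110055 -1.902201 +0.543272 = -0.356839
Attach z-rotation phases: D = e^{-i(1)(3.027)}·(-0.356839)·e^{-i(0)(5.0925)} = +0.354499+0.040802i

Re=0.3545 Im=0.0408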